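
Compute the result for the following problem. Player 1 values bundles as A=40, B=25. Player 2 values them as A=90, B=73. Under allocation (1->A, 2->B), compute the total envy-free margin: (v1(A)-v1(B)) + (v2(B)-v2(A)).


Step 1: Player 1's margin = v1(A) - v1(B) = 40 - 25 = 15
Step 2: Player 2's margin = v2(B) - v2(A) = 73 - 90 = -17
Step 3: Total margin = 15 + -17 = -2

-2


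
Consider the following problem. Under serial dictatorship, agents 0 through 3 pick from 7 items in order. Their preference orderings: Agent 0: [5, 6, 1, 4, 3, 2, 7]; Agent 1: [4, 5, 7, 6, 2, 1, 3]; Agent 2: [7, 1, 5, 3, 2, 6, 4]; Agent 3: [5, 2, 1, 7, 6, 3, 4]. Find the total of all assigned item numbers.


Step 1: Agent 0 picks item 5
Step 2: Agent 1 picks item 4
Step 3: Agent 2 picks item 7
Step 4: Agent 3 picks item 2
Step 5: Sum = 5 + 4 + 7 + 2 = 18

18


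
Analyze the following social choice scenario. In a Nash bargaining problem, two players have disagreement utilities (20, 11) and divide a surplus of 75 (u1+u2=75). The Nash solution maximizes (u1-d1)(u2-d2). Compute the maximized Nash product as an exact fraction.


Step 1: The Nash solution splits surplus symmetrically above the disagreement point
Step 2: u1 = (total + d1 - d2)/2 = (75 + 20 - 11)/2 = 42
Step 3: u2 = (total - d1 + d2)/2 = (75 - 20 + 11)/2 = 33
Step 4: Nash product = (42 - 20) * (33 - 11)
Step 5: = 22 * 22 = 484

484


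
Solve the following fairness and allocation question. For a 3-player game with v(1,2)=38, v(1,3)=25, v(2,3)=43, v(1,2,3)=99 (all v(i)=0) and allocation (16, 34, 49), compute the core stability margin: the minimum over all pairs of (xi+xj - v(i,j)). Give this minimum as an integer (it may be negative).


Step 1: Slack for coalition (1,2): x1+x2 - v12 = 50 - 38 = 12
Step 2: Slack for coalition (1,3): x1+x3 - v13 = 65 - 25 = 40
Step 3: Slack for coalition (2,3): x2+x3 - v23 = 83 - 43 = 40
Step 4: Minimum slack = min(12, 40, 40) = 12, attained by (1,2); no pair can gain by deviating, so the allocation is in the core

12


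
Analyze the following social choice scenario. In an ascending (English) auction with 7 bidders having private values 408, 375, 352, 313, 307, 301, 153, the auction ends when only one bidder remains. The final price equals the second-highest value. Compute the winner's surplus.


Step 1: Identify the highest value: 408
Step 2: Identify the second-highest value: 375
Step 3: The final price = second-highest value = 375
Step 4: Surplus = 408 - 375 = 33

33


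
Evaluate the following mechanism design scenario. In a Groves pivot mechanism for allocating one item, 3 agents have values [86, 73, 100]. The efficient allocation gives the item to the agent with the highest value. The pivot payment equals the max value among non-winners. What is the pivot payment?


Step 1: The efficient winner is agent 2 with value 100
Step 2: Other agents' values: [86, 73]
Step 3: Pivot payment = max(others) = 86
Step 4: The winner pays 86

86


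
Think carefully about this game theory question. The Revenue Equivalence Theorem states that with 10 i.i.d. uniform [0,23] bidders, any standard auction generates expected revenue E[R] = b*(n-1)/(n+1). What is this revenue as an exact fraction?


Step 1: By Revenue Equivalence, expected revenue = b*(n-1)/(n+1)
Step 2: Substituting n = 10, b = 23
Step 3: Revenue = 23*(10-1)/(10+1) = 23*9/11
Step 4: Revenue = 207/11

207/11


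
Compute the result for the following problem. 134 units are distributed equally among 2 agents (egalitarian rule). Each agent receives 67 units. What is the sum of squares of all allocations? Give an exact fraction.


Step 1: Each agent's share = 134/2 = 67
Step 2: Square of each share = (67)^2 = 4489
Step 3: Sum of squares = 2 * 4489 = 8978

8978


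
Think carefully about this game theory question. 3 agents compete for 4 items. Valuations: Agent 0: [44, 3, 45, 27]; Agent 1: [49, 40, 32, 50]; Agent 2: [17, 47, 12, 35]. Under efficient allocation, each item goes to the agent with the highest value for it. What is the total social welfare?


Step 1: For each item, find the maximum value among all agents.
Step 2: Item 0 -> Agent 1 (value 49)
Step 3: Item 1 -> Agent 2 (value 47)
Step 4: Item 2 -> Agent 0 (value 45)
Step 5: Item 3 -> Agent 1 (value 50)
Step 6: Total welfare = 49 + 47 + 45 + 50 = 191

191


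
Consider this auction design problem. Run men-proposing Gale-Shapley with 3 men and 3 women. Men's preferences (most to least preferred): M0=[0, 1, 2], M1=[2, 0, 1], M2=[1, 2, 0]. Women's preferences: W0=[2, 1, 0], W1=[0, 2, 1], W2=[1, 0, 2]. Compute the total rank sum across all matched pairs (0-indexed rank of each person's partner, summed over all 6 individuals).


Step 1: Run Gale-Shapley (men propose, women hold best offer):
  M0 proposes to W0; she accepts
  M1 proposes to W2; she accepts
  M2 proposes to W1; she accepts
Step 2: Final matching: W0-M0, W1-M2, W2-M1
Step 3: 0-indexed ranks (man's rank of his match, then woman's): 0 + 2 + 0 + 1 + 0 + 0
Step 4: Total rank sum = 3

3


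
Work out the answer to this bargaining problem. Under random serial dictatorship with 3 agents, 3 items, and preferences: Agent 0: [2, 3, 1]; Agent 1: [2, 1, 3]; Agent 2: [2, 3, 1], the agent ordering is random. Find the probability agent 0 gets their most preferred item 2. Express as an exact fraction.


Step 1: Agent 0 wants item 2
Step 2: There are 6 possible orderings of agents
Step 3: In 2 orderings, agent 0 gets item 2
Step 4: Probability = 2/6 = 1/3

1/3


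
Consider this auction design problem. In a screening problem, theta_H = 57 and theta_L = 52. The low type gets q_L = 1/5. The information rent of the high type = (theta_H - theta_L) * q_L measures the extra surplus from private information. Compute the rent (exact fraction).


Step 1: theta_H - theta_L = 57 - 52 = 5
Step 2: Information rent = (theta_H - theta_L) * q_L
Step 3: = 5 * 1/5
Step 4: = 1

1


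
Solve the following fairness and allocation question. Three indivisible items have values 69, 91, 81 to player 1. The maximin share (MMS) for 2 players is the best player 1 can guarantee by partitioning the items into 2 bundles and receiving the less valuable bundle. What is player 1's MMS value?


Step 1: Item values = 69, 91, 81
Step 2: Enumerate all 2-bundle partitions and take the smaller bundle:
  Partition 1: {69} vs {91,81} -> bundles 69, 172; min = 69
  Partition 2: {91} vs {69,81} -> bundles 91, 150; min = 91
  Partition 3: {81} vs {69,91} -> bundles 81, 160; min = 81
Step 3: MMS = max(69, 91, 81) = 91

91


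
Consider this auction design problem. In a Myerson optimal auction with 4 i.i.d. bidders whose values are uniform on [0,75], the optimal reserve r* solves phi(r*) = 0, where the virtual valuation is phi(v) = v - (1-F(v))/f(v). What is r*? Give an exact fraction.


Step 1: For U[0,75], F(v) = v/75 and f(v) = 1/75
Step 2: phi(v) = v - (1 - v/75)/(1/75) = v - (75 - v) = 2v - 75
Step 3: Set phi(r*) = 0: 2r* - 75 = 0
Step 4: r* = 75/2 (the number of bidders n = 4 does not enter)

75/2


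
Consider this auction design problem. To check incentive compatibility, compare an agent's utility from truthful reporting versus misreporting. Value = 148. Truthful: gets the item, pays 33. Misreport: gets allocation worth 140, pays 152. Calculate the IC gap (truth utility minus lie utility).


Step 1: U(truth) = value - payment = 148 - 33 = 115
Step 2: U(lie) = allocation - payment = 140 - 152 = -12
Step 3: IC gap = 115 - (-12) = 127

127


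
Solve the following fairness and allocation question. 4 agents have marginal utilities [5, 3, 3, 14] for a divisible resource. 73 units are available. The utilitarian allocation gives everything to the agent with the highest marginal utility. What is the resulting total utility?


Step 1: The marginal utilities are [5, 3, 3, 14]
Step 2: The highest marginal utility is 14
Step 3: All 73 units go to that agent
Step 4: Total utility = 14 * 73 = 1022

1022


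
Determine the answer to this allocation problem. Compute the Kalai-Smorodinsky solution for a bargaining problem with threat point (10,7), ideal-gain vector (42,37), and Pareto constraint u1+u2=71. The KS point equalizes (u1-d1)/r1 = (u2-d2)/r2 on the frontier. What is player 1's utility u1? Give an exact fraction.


Step 1: At the KS point, (u1-d1)/r1 = (u2-d2)/r2 = t and u1+u2 = 71
Step 2: u1 = d1 + r1*t and u2 = d2 + r2*t, so (d1 + r1*t) + (d2 + r2*t) = 71
Step 3: t = (71 - 10 - 7)/(42 + 37) = 54/79
Step 4: u1 = d1 + r1*t = 10 + 42 * 54/79 = 3058/79
Step 5: (Check: u2 = d2 + r2*t = 2551/79; u1+u2 = 3058/79 + 2551/79 = 71, on the frontier.)

3058/79


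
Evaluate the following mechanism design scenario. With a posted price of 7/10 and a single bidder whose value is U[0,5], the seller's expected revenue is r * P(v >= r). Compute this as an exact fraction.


Step 1: Posted price r = 7/10, value support [0,5]
Step 2: P(v >= r) = (5 - 7/10)/5 = 43/50
Step 3: Expected revenue = r * P(v >= r) = 7/10 * 43/50
Step 4: Revenue = 301/500

301/500


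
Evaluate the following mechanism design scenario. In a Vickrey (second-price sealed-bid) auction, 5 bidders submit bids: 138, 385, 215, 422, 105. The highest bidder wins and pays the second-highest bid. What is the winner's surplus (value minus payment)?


Step 1: Sort bids in descending order: 422, 385, 215, 138, 105
Step 2: The winning bid is the highest: 422
Step 3: The payment equals the second-highest bid: 385
Step 4: Surplus = winner's bid - payment = 422 - 385 = 37

37


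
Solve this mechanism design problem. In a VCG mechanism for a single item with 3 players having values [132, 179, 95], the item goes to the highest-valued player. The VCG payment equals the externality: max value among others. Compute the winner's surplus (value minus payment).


Step 1: The winner is the agent with the highest value: agent 1 with value 179
Step 2: Values of other agents: [132, 95]
Step 3: VCG payment = max of others' values = 132
Step 4: Surplus = 179 - 132 = 47

47


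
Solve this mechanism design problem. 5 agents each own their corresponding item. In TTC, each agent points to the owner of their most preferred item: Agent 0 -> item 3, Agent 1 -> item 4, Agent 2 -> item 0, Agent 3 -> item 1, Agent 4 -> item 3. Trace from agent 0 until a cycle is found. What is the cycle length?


Step 1: Trace the pointer graph from agent 0: 0 -> 3 -> 1 -> 4 -> 3
Step 2: A cycle is detected when we revisit agent 3
Step 3: The cycle is: 3 -> 1 -> 4 -> 3
Step 4: Cycle length = 3

3


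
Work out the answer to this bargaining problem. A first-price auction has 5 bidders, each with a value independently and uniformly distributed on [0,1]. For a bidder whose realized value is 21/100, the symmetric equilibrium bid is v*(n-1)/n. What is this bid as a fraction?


Step 1: The symmetric BNE bidding function is b(v) = v * (n-1) / n
Step 2: Substitute v = 21/100 and n = 5
Step 3: b = 21/100 * 4/5
Step 4: b = 21/125

21/125


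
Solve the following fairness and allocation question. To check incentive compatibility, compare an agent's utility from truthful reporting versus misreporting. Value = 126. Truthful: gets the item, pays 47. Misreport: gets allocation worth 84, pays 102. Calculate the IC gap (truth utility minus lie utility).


Step 1: U(truth) = value - payment = 126 - 47 = 79
Step 2: U(lie) = allocation - payment = 84 - 102 = -18
Step 3: IC gap = 79 - (-18) = 97

97


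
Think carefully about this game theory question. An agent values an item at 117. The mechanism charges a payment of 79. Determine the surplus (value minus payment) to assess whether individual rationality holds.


Step 1: Surplus = value - payment = 117 - 79 = 38
Step 2: IR is satisfied (surplus >= 0)

38


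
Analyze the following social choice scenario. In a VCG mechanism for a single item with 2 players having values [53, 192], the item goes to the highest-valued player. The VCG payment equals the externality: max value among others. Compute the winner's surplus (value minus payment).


Step 1: The winner is the agent with the highest value: agent 1 with value 192
Step 2: Values of other agents: [53]
Step 3: VCG payment = max of others' values = 53
Step 4: Surplus = 192 - 53 = 139

139


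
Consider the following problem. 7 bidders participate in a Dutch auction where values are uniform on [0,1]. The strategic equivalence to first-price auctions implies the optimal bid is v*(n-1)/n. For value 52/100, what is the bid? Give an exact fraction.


Step 1: Dutch auctions are strategically equivalent to first-price auctions
Step 2: The equilibrium bid is b(v) = v*(n-1)/n
Step 3: b = 13/25 * 6/7
Step 4: b = 78/175

78/175


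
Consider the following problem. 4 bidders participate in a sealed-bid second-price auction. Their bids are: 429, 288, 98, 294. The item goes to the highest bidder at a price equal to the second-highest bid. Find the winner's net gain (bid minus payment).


Step 1: Sort bids in descending order: 429, 294, 288, 98
Step 2: The winning bid is the highest: 429
Step 3: The payment equals the second-highest bid: 294
Step 4: Surplus = winner's bid - payment = 429 - 294 = 135

135


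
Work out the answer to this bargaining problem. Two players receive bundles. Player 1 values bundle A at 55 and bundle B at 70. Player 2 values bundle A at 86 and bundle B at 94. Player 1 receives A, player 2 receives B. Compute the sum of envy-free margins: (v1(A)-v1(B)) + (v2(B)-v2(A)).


Step 1: Player 1's margin = v1(A) - v1(B) = 55 - 70 = -15
Step 2: Player 2's margin = v2(B) - v2(A) = 94 - 86 = 8
Step 3: Total margin = -15 + 8 = -7

-7


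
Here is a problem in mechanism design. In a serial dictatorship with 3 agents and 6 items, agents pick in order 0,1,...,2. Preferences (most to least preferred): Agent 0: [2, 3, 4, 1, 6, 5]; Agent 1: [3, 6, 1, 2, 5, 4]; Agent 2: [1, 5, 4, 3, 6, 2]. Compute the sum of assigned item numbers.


Step 1: Agent 0 picks item 2
Step 2: Agent 1 picks item 3
Step 3: Agent 2 picks item 1
Step 4: Sum = 2 + 3 + 1 = 6

6


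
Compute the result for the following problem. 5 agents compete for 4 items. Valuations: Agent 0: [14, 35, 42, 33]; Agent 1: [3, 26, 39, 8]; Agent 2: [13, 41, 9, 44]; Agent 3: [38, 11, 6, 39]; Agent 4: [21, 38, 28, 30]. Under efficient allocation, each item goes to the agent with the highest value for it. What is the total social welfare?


Step 1: For each item, find the maximum value among all agents.
Step 2: Item 0 -> Agent 3 (value 38)
Step 3: Item 1 -> Agent 2 (value 41)
Step 4: Item 2 -> Agent 0 (value 42)
Step 5: Item 3 -> Agent 2 (value 44)
Step 6: Total welfare = 38 + 41 + 42 + 44 = 165

165


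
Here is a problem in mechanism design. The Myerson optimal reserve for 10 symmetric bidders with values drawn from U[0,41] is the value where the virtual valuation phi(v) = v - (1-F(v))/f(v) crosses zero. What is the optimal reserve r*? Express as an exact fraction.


Step 1: For U[0,41], F(v) = v/41 and f(v) = 1/41
Step 2: phi(v) = v - (1 - v/41)/(1/41) = v - (41 - v) = 2v - 41
Step 3: Set phi(r*) = 0: 2r* - 41 = 0
Step 4: r* = 41/2 (the number of bidders n = 10 does not enter)

41/2


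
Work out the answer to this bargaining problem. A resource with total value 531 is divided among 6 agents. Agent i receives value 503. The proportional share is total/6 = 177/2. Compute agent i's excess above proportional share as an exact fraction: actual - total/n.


Step 1: Proportional share = 531/6 = 177/2
Step 2: Agent's actual allocation = 503
Step 3: Excess = 503 - 177/2 = 829/2

829/2


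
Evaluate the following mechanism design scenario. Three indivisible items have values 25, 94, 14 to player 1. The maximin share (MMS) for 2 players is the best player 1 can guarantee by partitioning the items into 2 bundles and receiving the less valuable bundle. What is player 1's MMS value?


Step 1: Item values = 25, 94, 14
Step 2: Enumerate all 2-bundle partitions and take the smaller bundle:
  Partition 1: {25} vs {94,14} -> bundles 25, 108; min = 25
  Partition 2: {94} vs {25,14} -> bundles 94, 39; min = 39
  Partition 3: {14} vs {25,94} -> bundles 14, 119; min = 14
Step 3: MMS = max(25, 39, 14) = 39

39


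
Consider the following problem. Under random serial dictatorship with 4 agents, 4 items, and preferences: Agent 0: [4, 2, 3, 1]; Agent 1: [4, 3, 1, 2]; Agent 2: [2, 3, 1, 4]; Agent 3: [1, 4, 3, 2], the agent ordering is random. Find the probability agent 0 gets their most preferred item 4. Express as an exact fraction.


Step 1: Agent 0 wants item 4
Step 2: There are 24 possible orderings of agents
Step 3: In 12 orderings, agent 0 gets item 4
Step 4: Probability = 12/24 = 1/2

1/2


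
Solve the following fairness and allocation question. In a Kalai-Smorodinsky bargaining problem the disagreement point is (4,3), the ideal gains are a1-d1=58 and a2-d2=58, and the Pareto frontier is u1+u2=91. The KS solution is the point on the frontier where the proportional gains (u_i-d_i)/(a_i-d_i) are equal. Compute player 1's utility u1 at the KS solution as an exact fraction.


Step 1: At the KS point, (u1-d1)/r1 = (u2-d2)/r2 = t and u1+u2 = 91
Step 2: u1 = d1 + r1*t and u2 = d2 + r2*t, so (d1 + r1*t) + (d2 + r2*t) = 91
Step 3: t = (91 - 4 - 3)/(58 + 58) = 84/116 = 21/29
Step 4: u1 = d1 + r1*t = 4 + 58 * 21/29 = 46
Step 5: (Check: u2 = d2 + r2*t = 45; u1+u2 = 46 + 45 = 91, on the frontier.)

46


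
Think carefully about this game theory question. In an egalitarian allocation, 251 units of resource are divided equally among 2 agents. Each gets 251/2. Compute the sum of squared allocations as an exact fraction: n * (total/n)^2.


Step 1: Each agent's share = 251/2
Step 2: Square of each share = (251/2)^2 = 63001/4
Step 3: Sum of squares = 2 * 63001/4 = 63001/2

63001/2


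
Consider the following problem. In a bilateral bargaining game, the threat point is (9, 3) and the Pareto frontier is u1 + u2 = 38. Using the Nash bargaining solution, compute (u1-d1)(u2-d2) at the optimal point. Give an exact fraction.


Step 1: The Nash solution splits surplus symmetrically above the disagreement point
Step 2: u1 = (total + d1 - d2)/2 = (38 + 9 - 3)/2 = 22
Step 3: u2 = (total - d1 + d2)/2 = (38 - 9 + 3)/2 = 16
Step 4: Nash product = (22 - 9) * (16 - 3)
Step 5: = 13 * 13 = 169

169


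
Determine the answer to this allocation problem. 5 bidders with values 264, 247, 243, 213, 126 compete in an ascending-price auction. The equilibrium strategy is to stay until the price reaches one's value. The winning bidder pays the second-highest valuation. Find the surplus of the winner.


Step 1: Identify the highest value: 264
Step 2: Identify the second-highest value: 247
Step 3: The final price = second-highest value = 247
Step 4: Surplus = 264 - 247 = 17

17


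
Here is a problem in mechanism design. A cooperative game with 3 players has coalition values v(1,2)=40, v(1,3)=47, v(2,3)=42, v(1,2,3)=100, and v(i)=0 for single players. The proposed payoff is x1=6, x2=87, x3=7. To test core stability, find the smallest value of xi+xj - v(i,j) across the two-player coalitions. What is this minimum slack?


Step 1: Slack for coalition (1,2): x1+x2 - v12 = 93 - 40 = 53
Step 2: Slack for coalition (1,3): x1+x3 - v13 = 13 - 47 = -34
Step 3: Slack for coalition (2,3): x2+x3 - v23 = 94 - 42 = 52
Step 4: Minimum slack = min(53, -34, 52) = -34, attained by (1,3); coalition (1,3) can block (slack < 0), so the allocation is not in the core

-34


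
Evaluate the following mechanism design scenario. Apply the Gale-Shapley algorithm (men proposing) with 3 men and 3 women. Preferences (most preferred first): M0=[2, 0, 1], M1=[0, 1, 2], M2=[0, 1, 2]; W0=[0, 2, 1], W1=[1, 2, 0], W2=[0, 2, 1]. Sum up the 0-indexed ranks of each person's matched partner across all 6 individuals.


Step 1: Run Gale-Shapley (men propose, women hold best offer):
  M0 proposes to W2; she accepts
  M1 proposes to W0; she accepts
  M2 proposes to W0; she switches from M1
  M1 proposes to W1; she accepts
Step 2: Final matching: W0-M2, W1-M1, W2-M0
Step 3: 0-indexed ranks (man's rank of his match, then woman's): 0 + 1 + 1 + 0 + 0 + 0
Step 4: Total rank sum = 2

2


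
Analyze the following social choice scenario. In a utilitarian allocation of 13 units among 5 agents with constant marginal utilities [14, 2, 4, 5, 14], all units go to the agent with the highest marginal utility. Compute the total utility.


Step 1: The marginal utilities are [14, 2, 4, 5, 14]
Step 2: The highest marginal utility is 14
Step 3: All 13 units go to that agent
Step 4: Total utility = 14 * 13 = 182

182


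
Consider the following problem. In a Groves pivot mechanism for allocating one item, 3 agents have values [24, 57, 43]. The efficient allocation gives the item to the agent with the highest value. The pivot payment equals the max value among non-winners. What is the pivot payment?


Step 1: The efficient winner is agent 1 with value 57
Step 2: Other agents' values: [24, 43]
Step 3: Pivot payment = max(others) = 43
Step 4: The winner pays 43

43


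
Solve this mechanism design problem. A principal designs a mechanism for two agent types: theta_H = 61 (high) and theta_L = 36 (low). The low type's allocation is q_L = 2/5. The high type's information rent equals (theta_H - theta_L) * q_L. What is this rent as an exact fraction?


Step 1: theta_H - theta_L = 61 - 36 = 25
Step 2: Information rent = (theta_H - theta_L) * q_L
Step 3: = 25 * 2/5
Step 4: = 10

10


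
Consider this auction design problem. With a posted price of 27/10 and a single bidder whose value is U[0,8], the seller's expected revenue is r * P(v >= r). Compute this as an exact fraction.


Step 1: Posted price r = 27/10, value support [0,8]
Step 2: P(v >= r) = (8 - 27/10)/8 = 53/80
Step 3: Expected revenue = r * P(v >= r) = 27/10 * 53/80
Step 4: Revenue = 1431/800

1431/800


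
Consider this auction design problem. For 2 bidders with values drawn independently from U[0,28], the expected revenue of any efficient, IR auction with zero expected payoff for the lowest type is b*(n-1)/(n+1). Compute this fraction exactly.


Step 1: By Revenue Equivalence, expected revenue = b*(n-1)/(n+1)
Step 2: Substituting n = 2, b = 28
Step 3: Revenue = 28*(2-1)/(2+1) = 28*1/3
Step 4: Revenue = 28/3

28/3


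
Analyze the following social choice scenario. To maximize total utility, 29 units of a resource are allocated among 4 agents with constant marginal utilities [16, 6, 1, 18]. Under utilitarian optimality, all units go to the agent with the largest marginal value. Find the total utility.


Step 1: The marginal utilities are [16, 6, 1, 18]
Step 2: The highest marginal utility is 18
Step 3: All 29 units go to that agent
Step 4: Total utility = 18 * 29 = 522

522


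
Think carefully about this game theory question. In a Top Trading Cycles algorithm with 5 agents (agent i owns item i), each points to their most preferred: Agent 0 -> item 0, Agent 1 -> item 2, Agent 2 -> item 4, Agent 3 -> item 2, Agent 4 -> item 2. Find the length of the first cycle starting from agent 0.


Step 1: Trace the pointer graph from agent 0: 0 -> 0
Step 2: A cycle is detected when we revisit agent 0
Step 3: The cycle is: 0 -> 0
Step 4: Cycle length = 1

1


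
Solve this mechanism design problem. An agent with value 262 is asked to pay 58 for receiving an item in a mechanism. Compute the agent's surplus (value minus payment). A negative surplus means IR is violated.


Step 1: Surplus = value - payment = 262 - 58 = 204
Step 2: IR is satisfied (surplus >= 0)

204


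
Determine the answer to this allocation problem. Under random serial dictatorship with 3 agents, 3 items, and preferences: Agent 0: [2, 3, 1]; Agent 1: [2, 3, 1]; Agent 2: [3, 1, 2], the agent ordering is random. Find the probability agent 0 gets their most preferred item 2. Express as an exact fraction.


Step 1: Agent 0 wants item 2
Step 2: There are 6 possible orderings of agents
Step 3: In 3 orderings, agent 0 gets item 2
Step 4: Probability = 3/6 = 1/2

1/2


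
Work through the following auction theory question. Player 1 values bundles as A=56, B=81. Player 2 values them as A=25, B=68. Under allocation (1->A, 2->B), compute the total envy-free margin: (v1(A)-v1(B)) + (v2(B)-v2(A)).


Step 1: Player 1's margin = v1(A) - v1(B) = 56 - 81 = -25
Step 2: Player 2's margin = v2(B) - v2(A) = 68 - 25 = 43
Step 3: Total margin = -25 + 43 = 18

18


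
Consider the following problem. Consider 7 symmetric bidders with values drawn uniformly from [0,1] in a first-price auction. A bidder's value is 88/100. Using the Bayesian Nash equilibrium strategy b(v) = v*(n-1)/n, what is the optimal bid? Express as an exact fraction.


Step 1: The symmetric BNE bidding function is b(v) = v * (n-1) / n
Step 2: Substitute v = 22/25 and n = 7
Step 3: b = 22/25 * 6/7
Step 4: b = 132/175

132/175


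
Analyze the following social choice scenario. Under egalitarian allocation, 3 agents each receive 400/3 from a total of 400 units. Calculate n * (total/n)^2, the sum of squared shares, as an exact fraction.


Step 1: Each agent's share = 400/3
Step 2: Square of each share = (400/3)^2 = 160000/9
Step 3: Sum of squares = 3 * 160000/9 = 160000/3

160000/3


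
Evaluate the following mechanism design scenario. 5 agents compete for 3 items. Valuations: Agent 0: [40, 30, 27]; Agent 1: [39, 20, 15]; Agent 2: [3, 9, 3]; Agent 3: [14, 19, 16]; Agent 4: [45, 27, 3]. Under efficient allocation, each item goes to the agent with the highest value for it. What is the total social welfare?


Step 1: For each item, find the maximum value among all agents.
Step 2: Item 0 -> Agent 4 (value 45)
Step 3: Item 1 -> Agent 0 (value 30)
Step 4: Item 2 -> Agent 0 (value 27)
Step 5: Total welfare = 45 + 30 + 27 = 102

102


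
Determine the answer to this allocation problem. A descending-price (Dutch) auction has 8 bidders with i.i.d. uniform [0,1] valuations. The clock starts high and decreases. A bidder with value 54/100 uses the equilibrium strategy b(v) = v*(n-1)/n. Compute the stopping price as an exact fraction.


Step 1: Dutch auctions are strategically equivalent to first-price auctions
Step 2: The equilibrium bid is b(v) = v*(n-1)/n
Step 3: b = 27/50 * 7/8
Step 4: b = 189/400

189/400


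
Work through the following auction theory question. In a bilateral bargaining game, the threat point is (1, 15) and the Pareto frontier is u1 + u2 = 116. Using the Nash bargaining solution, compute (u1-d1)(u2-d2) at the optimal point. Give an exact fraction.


Step 1: The Nash solution splits surplus symmetrically above the disagreement point
Step 2: u1 = (total + d1 - d2)/2 = (116 + 1 - 15)/2 = 51
Step 3: u2 = (total - d1 + d2)/2 = (116 - 1 + 15)/2 = 65
Step 4: Nash product = (51 - 1) * (65 - 15)
Step 5: = 50 * 50 = 2500

2500


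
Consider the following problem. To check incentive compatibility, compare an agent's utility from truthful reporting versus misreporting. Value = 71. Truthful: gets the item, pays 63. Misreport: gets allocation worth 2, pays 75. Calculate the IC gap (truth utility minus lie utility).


Step 1: U(truth) = value - payment = 71 - 63 = 8
Step 2: U(lie) = allocation - payment = 2 - 75 = -73
Step 3: IC gap = 8 - (-73) = 81

81


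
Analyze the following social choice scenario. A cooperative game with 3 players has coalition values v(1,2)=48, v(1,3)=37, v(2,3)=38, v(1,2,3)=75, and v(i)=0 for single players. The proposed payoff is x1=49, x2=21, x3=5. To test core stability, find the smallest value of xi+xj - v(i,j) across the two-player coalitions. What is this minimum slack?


Step 1: Slack for coalition (1,2): x1+x2 - v12 = 70 - 48 = 22
Step 2: Slack for coalition (1,3): x1+x3 - v13 = 54 - 37 = 17
Step 3: Slack for coalition (2,3): x2+x3 - v23 = 26 - 38 = -12
Step 4: Minimum slack = min(22, 17, -12) = -12, attained by (2,3); coalition (2,3) can block (slack < 0), so the allocation is not in the core

-12


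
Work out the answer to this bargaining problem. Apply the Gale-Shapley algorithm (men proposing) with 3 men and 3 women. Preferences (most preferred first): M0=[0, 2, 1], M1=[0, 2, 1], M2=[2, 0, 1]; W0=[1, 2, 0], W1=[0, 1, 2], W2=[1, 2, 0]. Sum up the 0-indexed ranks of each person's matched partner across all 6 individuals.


Step 1: Run Gale-Shapley (men propose, women hold best offer):
  M0 proposes to W0; she accepts
  M1 proposes to W0; she switches from M0
  M2 proposes to W2; she accepts
  M0 proposes to W2; rejected
  M0 proposes to W1; she accepts
Step 2: Final matching: W0-M1, W1-M0, W2-M2
Step 3: 0-indexed ranks (man's rank of his match, then woman's): 0 + 0 + 2 + 0 + 0 + 1
Step 4: Total rank sum = 3

3


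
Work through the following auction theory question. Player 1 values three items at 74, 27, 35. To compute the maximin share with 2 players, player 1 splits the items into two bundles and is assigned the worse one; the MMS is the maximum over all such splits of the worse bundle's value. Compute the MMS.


Step 1: Item values = 74, 27, 35
Step 2: Enumerate all 2-bundle partitions and take the smaller bundle:
  Partition 1: {74} vs {27,35} -> bundles 74, 62; min = 62
  Partition 2: {27} vs {74,35} -> bundles 27, 109; min = 27
  Partition 3: {35} vs {74,27} -> bundles 35, 101; min = 35
Step 3: MMS = max(62, 27, 35) = 62

62


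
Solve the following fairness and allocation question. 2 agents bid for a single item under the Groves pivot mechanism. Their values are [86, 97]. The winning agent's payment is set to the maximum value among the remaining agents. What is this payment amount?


Step 1: The efficient winner is agent 1 with value 97
Step 2: Other agents' values: [86]
Step 3: Pivot payment = max(others) = 86
Step 4: The winner pays 86

86


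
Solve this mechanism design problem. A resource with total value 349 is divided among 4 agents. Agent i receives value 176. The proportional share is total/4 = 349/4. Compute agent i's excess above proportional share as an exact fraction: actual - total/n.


Step 1: Proportional share = 349/4
Step 2: Agent's actual allocation = 176
Step 3: Excess = 176 - 349/4 = 355/4

355/4


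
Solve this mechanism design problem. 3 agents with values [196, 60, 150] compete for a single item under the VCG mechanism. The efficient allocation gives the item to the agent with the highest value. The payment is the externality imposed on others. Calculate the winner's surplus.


Step 1: The winner is the agent with the highest value: agent 0 with value 196
Step 2: Values of other agents: [60, 150]
Step 3: VCG payment = max of others' values = 150
Step 4: Surplus = 196 - 150 = 46

46


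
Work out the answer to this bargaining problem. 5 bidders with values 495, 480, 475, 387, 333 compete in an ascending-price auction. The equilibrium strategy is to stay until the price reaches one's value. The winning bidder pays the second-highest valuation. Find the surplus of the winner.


Step 1: Identify the highest value: 495
Step 2: Identify the second-highest value: 480
Step 3: The final price = second-highest value = 480
Step 4: Surplus = 495 - 480 = 15

15


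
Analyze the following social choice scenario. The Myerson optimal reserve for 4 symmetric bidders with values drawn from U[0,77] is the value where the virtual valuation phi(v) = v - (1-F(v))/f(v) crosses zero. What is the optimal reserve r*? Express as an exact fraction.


Step 1: For U[0,77], F(v) = v/77 and f(v) = 1/77
Step 2: phi(v) = v - (1 - v/77)/(1/77) = v - (77 - v) = 2v - 77
Step 3: Set phi(r*) = 0: 2r* - 77 = 0
Step 4: r* = 77/2 (the number of bidders n = 4 does not enter)

77/2


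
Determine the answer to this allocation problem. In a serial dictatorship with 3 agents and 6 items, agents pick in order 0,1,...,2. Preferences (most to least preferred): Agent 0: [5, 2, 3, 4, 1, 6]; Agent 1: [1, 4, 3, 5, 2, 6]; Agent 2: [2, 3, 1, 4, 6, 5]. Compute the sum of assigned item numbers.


Step 1: Agent 0 picks item 5
Step 2: Agent 1 picks item 1
Step 3: Agent 2 picks item 2
Step 4: Sum = 5 + 1 + 2 = 8

8


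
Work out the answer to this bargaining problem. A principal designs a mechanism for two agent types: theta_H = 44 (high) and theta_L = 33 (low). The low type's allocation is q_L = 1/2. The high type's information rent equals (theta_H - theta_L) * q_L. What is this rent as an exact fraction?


Step 1: theta_H - theta_L = 44 - 33 = 11
Step 2: Information rent = (theta_H - theta_L) * q_L
Step 3: = 11 * 1/2
Step 4: = 11/2

11/2


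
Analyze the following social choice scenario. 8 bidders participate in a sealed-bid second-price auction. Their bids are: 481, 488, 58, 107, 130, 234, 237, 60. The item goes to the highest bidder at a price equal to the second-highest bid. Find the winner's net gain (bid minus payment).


Step 1: Sort bids in descending order: 488, 481, 237, 234, 130, 107, 60, 58
Step 2: The winning bid is the highest: 488
Step 3: The payment equals the second-highest bid: 481
Step 4: Surplus = winner's bid - payment = 488 - 481 = 7

7


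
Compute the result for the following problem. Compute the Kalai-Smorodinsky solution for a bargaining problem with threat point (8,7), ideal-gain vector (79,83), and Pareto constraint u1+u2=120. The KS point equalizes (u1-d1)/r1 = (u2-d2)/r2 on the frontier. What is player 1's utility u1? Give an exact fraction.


Step 1: At the KS point, (u1-d1)/r1 = (u2-d2)/r2 = t and u1+u2 = 120
Step 2: u1 = d1 + r1*t and u2 = d2 + r2*t, so (d1 + r1*t) + (d2 + r2*t) = 120
Step 3: t = (120 - 8 - 7)/(79 + 83) = 105/162 = 35/54
Step 4: u1 = d1 + r1*t = 8 + 79 * 35/54 = 3197/54
Step 5: (Check: u2 = d2 + r2*t = 3283/54; u1+u2 = 3197/54 + 3283/54 = 120, on the frontier.)

3197/54


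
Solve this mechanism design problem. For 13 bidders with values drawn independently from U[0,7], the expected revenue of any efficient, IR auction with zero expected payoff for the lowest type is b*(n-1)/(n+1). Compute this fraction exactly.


Step 1: By Revenue Equivalence, expected revenue = b*(n-1)/(n+1)
Step 2: Substituting n = 13, b = 7
Step 3: Revenue = 7*(13-1)/(13+1) = 7*12/14
Step 4: Revenue = 84/14 = 6

6


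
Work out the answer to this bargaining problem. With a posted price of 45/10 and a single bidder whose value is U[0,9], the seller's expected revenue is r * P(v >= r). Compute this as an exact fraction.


Step 1: Posted price r = 9/2, value support [0,9]
Step 2: P(v >= r) = (9 - 9/2)/9 = 1/2
Step 3: Expected revenue = r * P(v >= r) = 9/2 * 1/2
Step 4: Revenue = 9/4

9/4


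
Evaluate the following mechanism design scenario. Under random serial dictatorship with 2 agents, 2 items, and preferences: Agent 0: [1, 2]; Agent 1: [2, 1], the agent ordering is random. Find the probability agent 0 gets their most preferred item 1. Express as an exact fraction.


Step 1: Agent 0 wants item 1
Step 2: There are 2 possible orderings of agents
Step 3: In 2 orderings, agent 0 gets item 1
Step 4: Probability = 2/2 = 1

1


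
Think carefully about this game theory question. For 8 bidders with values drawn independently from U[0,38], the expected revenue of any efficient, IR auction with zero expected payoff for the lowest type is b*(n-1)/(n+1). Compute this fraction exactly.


Step 1: By Revenue Equivalence, expected revenue = b*(n-1)/(n+1)
Step 2: Substituting n = 8, b = 38
Step 3: Revenue = 38*(8-1)/(8+1) = 38*7/9
Step 4: Revenue = 266/9

266/9


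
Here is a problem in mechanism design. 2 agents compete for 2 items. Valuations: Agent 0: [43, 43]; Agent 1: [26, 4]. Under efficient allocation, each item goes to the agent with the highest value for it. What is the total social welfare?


Step 1: For each item, find the maximum value among all agents.
Step 2: Item 0 -> Agent 0 (value 43)
Step 3: Item 1 -> Agent 0 (value 43)
Step 4: Total welfare = 43 + 43 = 86

86


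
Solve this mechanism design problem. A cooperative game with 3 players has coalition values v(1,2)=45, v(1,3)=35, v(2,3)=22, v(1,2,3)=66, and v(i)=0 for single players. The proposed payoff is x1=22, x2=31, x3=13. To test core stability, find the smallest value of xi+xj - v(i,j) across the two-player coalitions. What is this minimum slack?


Step 1: Slack for coalition (1,2): x1+x2 - v12 = 53 - 45 = 8
Step 2: Slack for coalition (1,3): x1+x3 - v13 = 35 - 35 = 0
Step 3: Slack for coalition (2,3): x2+x3 - v23 = 44 - 22 = 22
Step 4: Minimum slack = min(8, 0, 22) = 0, attained by (1,3); no pair can gain by deviating, so the allocation is in the core

0


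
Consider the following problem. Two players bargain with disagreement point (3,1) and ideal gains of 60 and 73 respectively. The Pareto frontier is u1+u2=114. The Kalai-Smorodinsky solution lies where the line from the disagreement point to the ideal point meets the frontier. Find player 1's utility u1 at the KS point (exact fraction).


Step 1: At the KS point, (u1-d1)/r1 = (u2-d2)/r2 = t and u1+u2 = 114
Step 2: u1 = d1 + r1*t and u2 = d2 + r2*t, so (d1 + r1*t) + (d2 + r2*t) = 114
Step 3: t = (114 - 3 - 1)/(60 + 73) = 110/133
Step 4: u1 = d1 + r1*t = 3 + 60 * 110/133 = 6999/133
Step 5: (Check: u2 = d2 + r2*t = 8163/133; u1+u2 = 6999/133 + 8163/133 = 114, on the frontier.)

6999/133


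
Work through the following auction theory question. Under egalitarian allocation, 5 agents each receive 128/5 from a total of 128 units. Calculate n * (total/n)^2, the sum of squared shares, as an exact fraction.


Step 1: Each agent's share = 128/5
Step 2: Square of each share = (128/5)^2 = 16384/25
Step 3: Sum of squares = 5 * 16384/25 = 16384/5

16384/5


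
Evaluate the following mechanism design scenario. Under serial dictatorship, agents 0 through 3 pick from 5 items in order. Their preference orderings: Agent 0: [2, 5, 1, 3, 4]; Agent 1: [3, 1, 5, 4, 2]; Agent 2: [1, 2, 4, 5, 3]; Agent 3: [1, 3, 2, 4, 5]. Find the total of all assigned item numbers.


Step 1: Agent 0 picks item 2
Step 2: Agent 1 picks item 3
Step 3: Agent 2 picks item 1
Step 4: Agent 3 picks item 4
Step 5: Sum = 2 + 3 + 1 + 4 = 10

10


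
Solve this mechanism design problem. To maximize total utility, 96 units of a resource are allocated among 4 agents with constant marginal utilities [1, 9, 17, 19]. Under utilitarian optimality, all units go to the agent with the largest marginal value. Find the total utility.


Step 1: The marginal utilities are [1, 9, 17, 19]
Step 2: The highest marginal utility is 19
Step 3: All 96 units go to that agent
Step 4: Total utility = 19 * 96 = 1824

1824


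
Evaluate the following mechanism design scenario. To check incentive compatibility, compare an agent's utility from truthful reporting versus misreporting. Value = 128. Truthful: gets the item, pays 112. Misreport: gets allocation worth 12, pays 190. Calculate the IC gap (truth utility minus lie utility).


Step 1: U(truth) = value - payment = 128 - 112 = 16
Step 2: U(lie) = allocation - payment = 12 - 190 = -178
Step 3: IC gap = 16 - (-178) = 194

194


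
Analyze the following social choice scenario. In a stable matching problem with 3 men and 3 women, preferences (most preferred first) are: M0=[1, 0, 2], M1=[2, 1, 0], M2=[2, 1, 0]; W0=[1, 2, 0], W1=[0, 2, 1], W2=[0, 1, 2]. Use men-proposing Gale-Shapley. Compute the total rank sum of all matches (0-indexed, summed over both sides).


Step 1: Run Gale-Shapley (men propose, women hold best offer):
  M0 proposes to W1; she accepts
  M1 proposes to W2; she accepts
  M2 proposes to W2; rejected
  M2 proposes to W1; rejected
  M2 proposes to W0; she accepts
Step 2: Final matching: W0-M2, W1-M0, W2-M1
Step 3: 0-indexed ranks (man's rank of his match, then woman's): 2 + 1 + 0 + 0 + 0 + 1
Step 4: Total rank sum = 4

4


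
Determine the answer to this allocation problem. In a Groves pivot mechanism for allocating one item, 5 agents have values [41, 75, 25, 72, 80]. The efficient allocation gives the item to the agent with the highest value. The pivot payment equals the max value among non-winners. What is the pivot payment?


Step 1: The efficient winner is agent 4 with value 80
Step 2: Other agents' values: [41, 75, 25, 72]
Step 3: Pivot payment = max(others) = 75
Step 4: The winner pays 75

75


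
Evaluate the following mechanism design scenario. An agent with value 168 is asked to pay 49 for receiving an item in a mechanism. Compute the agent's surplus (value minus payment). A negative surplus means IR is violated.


Step 1: Surplus = value - payment = 168 - 49 = 119
Step 2: IR is satisfied (surplus >= 0)

119
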